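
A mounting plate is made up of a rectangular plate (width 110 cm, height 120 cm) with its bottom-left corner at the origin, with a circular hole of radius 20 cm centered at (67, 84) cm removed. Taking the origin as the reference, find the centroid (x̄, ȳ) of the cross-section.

x̄ = 53.74 cm, ȳ = 57.47 cm

plate: A = 110 × 120 = 13200.00, centroid at (55.00, 60.00).
hole: A = −π·20² = -1256.64, centroid at (67.00, 84.00).
ΣA = 11943.36 cm²
ΣAx̄ = (13200.00)(55.00) + (-1256.64)(67.00) = 641805.32 cm³
ΣAȳ = (13200.00)(60.00) + (-1256.64)(84.00) = 686442.49 cm³
x̄ = 641805.32 / 11943.36 = 53.74 cm
ȳ = 686442.49 / 11943.36 = 57.47 cm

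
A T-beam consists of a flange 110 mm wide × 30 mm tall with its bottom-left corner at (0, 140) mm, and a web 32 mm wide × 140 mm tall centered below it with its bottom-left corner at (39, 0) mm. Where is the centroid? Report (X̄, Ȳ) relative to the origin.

X̄ = 55.00 mm, Ȳ = 106.05 mm

Part | A | x̄ᵢ | ȳᵢ | A·x̄ᵢ | A·ȳᵢ
web | 4480.00 | 55.00 | 70.00 | 246400.00 | 313600.00
flange | 3300.00 | 55.00 | 155.00 | 181500.00 | 511500.00
Σ | 7780.00 |  |  | 427900.00 | 825100.00
X̄ = 427900.00 / 7780.00 = 55.00 mm
Ȳ = 825100.00 / 7780.00 = 106.05 mm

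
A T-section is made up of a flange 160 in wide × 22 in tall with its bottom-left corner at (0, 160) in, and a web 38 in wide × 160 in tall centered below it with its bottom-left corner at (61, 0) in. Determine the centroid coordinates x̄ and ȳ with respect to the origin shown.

x̄ = 80.00 in, ȳ = 113.37 in

Part | A | x̄ᵢ | ȳᵢ | A·x̄ᵢ | A·ȳᵢ
web | 6080.00 | 80.00 | 80.00 | 486400.00 | 486400.00
flange | 3520.00 | 80.00 | 171.00 | 281600.00 | 601920.00
Σ | 9600.00 |  |  | 768000.00 | 1088320.00
x̄ = 768000.00 / 9600.00 = 80.00 in
ȳ = 1088320.00 / 9600.00 = 113.37 in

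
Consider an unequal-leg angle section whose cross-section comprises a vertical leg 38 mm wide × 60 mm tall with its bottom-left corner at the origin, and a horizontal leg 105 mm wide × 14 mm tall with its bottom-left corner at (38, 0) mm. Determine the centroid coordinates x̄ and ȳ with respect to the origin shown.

Part | A | x̄ᵢ | ȳᵢ | A·x̄ᵢ | A·ȳᵢ
vertical leg | 2280.00 | 19.00 | 30.00 | 43320.00 | 68400.00
horizontal leg | 1470.00 | 90.50 | 7.00 | 133035.00 | 10290.00
Σ | 3750.00 |  |  | 176355.00 | 78690.00
x̄ = 176355.00 / 3750.00 = 47.03 mm
ȳ = 78690.00 / 3750.00 = 20.98 mm

x̄ = 47.03 mm, ȳ = 20.98 mm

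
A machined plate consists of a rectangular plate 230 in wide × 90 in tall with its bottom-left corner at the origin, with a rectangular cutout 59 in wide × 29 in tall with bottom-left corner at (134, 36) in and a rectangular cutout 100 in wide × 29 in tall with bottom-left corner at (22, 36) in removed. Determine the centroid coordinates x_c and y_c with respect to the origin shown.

plate: A = 230 × 90 = 20700.00, centroid at (115.00, 45.00).
hole 1: A = −(59 × 29) = -1711.00, centroid at (163.50, 50.50).
hole 2: A = −(100 × 29) = -2900.00, centroid at (72.00, 50.50).
ΣA = 16089.00 in²
ΣAx_c = (20700.00)(115.00) + (-1711.00)(163.50) + (-2900.00)(72.00) = 1891951.50 in³
ΣAy_c = (20700.00)(45.00) + (-1711.00)(50.50) + (-2900.00)(50.50) = 698644.50 in³
x_c = 1891951.50 / 16089.00 = 117.59 in
y_c = 698644.50 / 16089.00 = 43.42 in

x_c = 117.59 in, y_c = 43.42 in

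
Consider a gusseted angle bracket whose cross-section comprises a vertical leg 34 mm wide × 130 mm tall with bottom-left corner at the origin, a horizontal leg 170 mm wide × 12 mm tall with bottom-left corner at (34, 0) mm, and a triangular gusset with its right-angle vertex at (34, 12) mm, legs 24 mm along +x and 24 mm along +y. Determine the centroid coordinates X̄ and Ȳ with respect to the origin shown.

vertical leg: A = 34 × 130 = 4420.00, centroid at (17.00, 65.00).
horizontal leg: A = 170 × 12 = 2040.00, centroid at (119.00, 6.00).
gusset: A = ½·24·24 = 288.00, centroid at (42.00, 20.00).
ΣA = 6748.00 mm², ΣAX̄ = 329996.00 mm³, ΣAȲ = 305300.00 mm³.
X̄ = 329996.00/6748.00 = 48.90 mm; Ȳ = 305300.00/6748.00 = 45.24 mm.

X̄ = 48.90 mm, Ȳ = 45.24 mm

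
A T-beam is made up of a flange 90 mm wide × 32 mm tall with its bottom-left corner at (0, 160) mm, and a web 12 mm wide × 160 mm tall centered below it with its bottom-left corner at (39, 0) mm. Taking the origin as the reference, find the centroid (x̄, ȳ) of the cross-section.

Part | A | x̄ᵢ | ȳᵢ | A·x̄ᵢ | A·ȳᵢ
web | 1920.00 | 45.00 | 80.00 | 86400.00 | 153600.00
flange | 2880.00 | 45.00 | 176.00 | 129600.00 | 506880.00
Σ | 4800.00 |  |  | 216000.00 | 660480.00
x̄ = 216000.00 / 4800.00 = 45.00 mm
ȳ = 660480.00 / 4800.00 = 137.60 mm

x̄ = 45.00 mm, ȳ = 137.60 mm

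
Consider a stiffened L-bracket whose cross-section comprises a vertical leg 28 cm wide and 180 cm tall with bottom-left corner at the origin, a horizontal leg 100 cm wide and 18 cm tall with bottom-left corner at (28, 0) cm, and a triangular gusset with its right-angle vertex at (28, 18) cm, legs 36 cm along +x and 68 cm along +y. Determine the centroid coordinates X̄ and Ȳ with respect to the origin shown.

vertical leg: A = 28 × 180 = 5040.00, centroid at (14.00, 90.00).
horizontal leg: A = 100 × 18 = 1800.00, centroid at (78.00, 9.00).
gusset: A = ½·36·68 = 1224.00, centroid at (40.00, 40.67).
ΣA = 8064.00 cm²
ΣAX̄ = (5040.00)(14.00) + (1800.00)(78.00) + (1224.00)(40.00) = 259920.00 cm³
ΣAȲ = (5040.00)(90.00) + (1800.00)(9.00) + (1224.00)(40.67) = 519576.00 cm³
X̄ = 259920.00 / 8064.00 = 32.23 cm
Ȳ = 519576.00 / 8064.00 = 64.43 cm

X̄ = 32.23 cm, Ȳ = 64.43 cm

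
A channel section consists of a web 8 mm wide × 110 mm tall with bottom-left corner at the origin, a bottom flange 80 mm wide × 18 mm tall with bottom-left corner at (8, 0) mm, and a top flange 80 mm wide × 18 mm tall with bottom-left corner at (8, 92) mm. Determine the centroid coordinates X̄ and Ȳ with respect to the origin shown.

X̄ = 37.70 mm, Ȳ = 55.00 mm

web: A = 8 × 110 = 880.00, centroid at (4.00, 55.00).
bottom flange: A = 80 × 18 = 1440.00, centroid at (48.00, 9.00).
top flange: A = 80 × 18 = 1440.00, centroid at (48.00, 101.00).
ΣA = 3760.00 mm²
ΣAX̄ = (880.00)(4.00) + (1440.00)(48.00) + (1440.00)(48.00) = 141760.00 mm³
ΣAȲ = (880.00)(55.00) + (1440.00)(9.00) + (1440.00)(101.00) = 206800.00 mm³
X̄ = 141760.00 / 3760.00 = 37.70 mm
Ȳ = 206800.00 / 3760.00 = 55.00 mm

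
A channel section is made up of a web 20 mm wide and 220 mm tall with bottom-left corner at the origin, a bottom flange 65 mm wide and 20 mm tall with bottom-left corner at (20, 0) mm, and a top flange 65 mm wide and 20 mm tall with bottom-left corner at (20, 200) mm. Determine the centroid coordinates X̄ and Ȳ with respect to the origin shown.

web: A = 20 × 220 = 4400.00, centroid at (10.00, 110.00).
bottom flange: A = 65 × 20 = 1300.00, centroid at (52.50, 10.00).
top flange: A = 65 × 20 = 1300.00, centroid at (52.50, 210.00).
ΣA = 7000.00 mm²
ΣAX̄ = (4400.00)(10.00) + (1300.00)(52.50) + (1300.00)(52.50) = 180500.00 mm³
ΣAȲ = (4400.00)(110.00) + (1300.00)(10.00) + (1300.00)(210.00) = 770000.00 mm³
X̄ = 180500.00 / 7000.00 = 25.79 mm
Ȳ = 770000.00 / 7000.00 = 110.00 mm

X̄ = 25.79 mm, Ȳ = 110.00 mm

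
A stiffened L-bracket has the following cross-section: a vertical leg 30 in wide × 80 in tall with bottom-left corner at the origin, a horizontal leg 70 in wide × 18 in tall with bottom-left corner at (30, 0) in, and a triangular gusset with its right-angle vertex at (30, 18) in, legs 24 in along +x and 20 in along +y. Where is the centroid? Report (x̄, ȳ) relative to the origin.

vertical leg: A = 30 × 80 = 2400.00, centroid at (15.00, 40.00).
horizontal leg: A = 70 × 18 = 1260.00, centroid at (65.00, 9.00).
gusset: A = ½·24·20 = 240.00, centroid at (38.00, 24.67).
ΣA = 3900.00 in², ΣAx̄ = 127020.00 in³, ΣAȳ = 113260.00 in³.
x̄ = 127020.00/3900.00 = 32.57 in; ȳ = 113260.00/3900.00 = 29.04 in.

x̄ = 32.57 in, ȳ = 29.04 in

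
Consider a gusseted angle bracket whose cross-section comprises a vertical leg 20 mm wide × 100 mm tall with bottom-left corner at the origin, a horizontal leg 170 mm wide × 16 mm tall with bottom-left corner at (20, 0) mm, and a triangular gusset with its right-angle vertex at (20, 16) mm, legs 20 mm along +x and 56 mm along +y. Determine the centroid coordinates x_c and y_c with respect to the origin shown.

vertical leg: A = 20 × 100 = 2000.00, centroid at (10.00, 50.00).
horizontal leg: A = 170 × 16 = 2720.00, centroid at (105.00, 8.00).
gusset: A = ½·20·56 = 560.00, centroid at (26.67, 34.67).
ΣA = 5280.00 mm², ΣAx_c = 320533.33 mm³, ΣAy_c = 141173.33 mm³.
x_c = 320533.33/5280.00 = 60.71 mm; y_c = 141173.33/5280.00 = 26.74 mm.

x_c = 60.71 mm, y_c = 26.74 mm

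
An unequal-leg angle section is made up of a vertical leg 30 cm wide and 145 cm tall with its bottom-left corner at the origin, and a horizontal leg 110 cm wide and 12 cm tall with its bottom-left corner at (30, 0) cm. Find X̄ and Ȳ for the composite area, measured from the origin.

vertical leg: A = 30 × 145 = 4350.00, centroid at (15.00, 72.50).
horizontal leg: A = 110 × 12 = 1320.00, centroid at (85.00, 6.00).
ΣA = 5670.00 cm²
ΣAX̄ = (4350.00)(15.00) + (1320.00)(85.00) = 177450.00 cm³
ΣAȲ = (4350.00)(72.50) + (1320.00)(6.00) = 323295.00 cm³
X̄ = 177450.00 / 5670.00 = 31.30 cm
Ȳ = 323295.00 / 5670.00 = 57.02 cm

X̄ = 31.30 cm, Ȳ = 57.02 cm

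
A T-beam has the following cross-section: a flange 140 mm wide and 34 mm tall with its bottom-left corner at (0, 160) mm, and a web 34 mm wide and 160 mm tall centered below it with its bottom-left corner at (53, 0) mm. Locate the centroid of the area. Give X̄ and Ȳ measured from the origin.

web: A = 34 × 160 = 5440.00, centroid at (70.00, 80.00).
flange: A = 140 × 34 = 4760.00, centroid at (70.00, 177.00).
ΣA = 10200.00 mm², ΣAX̄ = 714000.00 mm³, ΣAȲ = 1277720.00 mm³.
X̄ = 714000.00/10200.00 = 70.00 mm; Ȳ = 1277720.00/10200.00 = 125.27 mm.

X̄ = 70.00 mm, Ȳ = 125.27 mm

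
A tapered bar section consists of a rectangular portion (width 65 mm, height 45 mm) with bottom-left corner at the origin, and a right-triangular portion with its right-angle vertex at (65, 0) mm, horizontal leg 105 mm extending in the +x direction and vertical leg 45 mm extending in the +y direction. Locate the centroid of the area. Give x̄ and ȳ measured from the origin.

x̄ = 62.66 mm, ȳ = 19.15 mm

Part | A | x̄ᵢ | ȳᵢ | A·x̄ᵢ | A·ȳᵢ
rectangular portion | 2925.00 | 32.50 | 22.50 | 95062.50 | 65812.50
triangular portion | 2362.50 | 100.00 | 15.00 | 236250.00 | 35437.50
Σ | 5287.50 |  |  | 331312.50 | 101250.00
x̄ = 331312.50 / 5287.50 = 62.66 mm
ȳ = 101250.00 / 5287.50 = 19.15 mm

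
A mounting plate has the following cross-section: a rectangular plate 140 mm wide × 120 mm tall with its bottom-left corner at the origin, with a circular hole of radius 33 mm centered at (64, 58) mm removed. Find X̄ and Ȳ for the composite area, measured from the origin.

X̄ = 71.53 mm, Ȳ = 60.51 mm

Part | A | x̄ᵢ | ȳᵢ | A·x̄ᵢ | A·ȳᵢ
plate | 16800.00 | 70.00 | 60.00 | 1176000.00 | 1008000.00
hole | -3421.19 | 64.00 | 58.00 | -218956.44 | -198429.28
Σ | 13378.81 |  |  | 957043.56 | 809570.72
X̄ = 957043.56 / 13378.81 = 71.53 mm
Ȳ = 809570.72 / 13378.81 = 60.51 mm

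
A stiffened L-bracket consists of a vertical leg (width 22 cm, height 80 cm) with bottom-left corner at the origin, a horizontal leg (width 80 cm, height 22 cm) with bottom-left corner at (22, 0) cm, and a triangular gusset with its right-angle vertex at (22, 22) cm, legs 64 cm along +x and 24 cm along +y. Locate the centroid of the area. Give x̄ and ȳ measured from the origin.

Part | A | x̄ᵢ | ȳᵢ | A·x̄ᵢ | A·ȳᵢ
vertical leg | 1760.00 | 11.00 | 40.00 | 19360.00 | 70400.00
horizontal leg | 1760.00 | 62.00 | 11.00 | 109120.00 | 19360.00
gusset | 768.00 | 43.33 | 30.00 | 33280.00 | 23040.00
Σ | 4288.00 |  |  | 161760.00 | 112800.00
x̄ = 161760.00 / 4288.00 = 37.72 cm
ȳ = 112800.00 / 4288.00 = 26.31 cm

x̄ = 37.72 cm, ȳ = 26.31 cm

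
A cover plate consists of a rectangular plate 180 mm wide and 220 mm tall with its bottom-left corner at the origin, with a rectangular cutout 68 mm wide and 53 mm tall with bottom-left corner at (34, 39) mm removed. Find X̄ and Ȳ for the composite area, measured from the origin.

plate: A = 180 × 220 = 39600.00, centroid at (90.00, 110.00).
hole: A = −(68 × 53) = -3604.00, centroid at (68.00, 65.50).
ΣA = 35996.00 mm², ΣAX̄ = 3318928.00 mm³, ΣAȲ = 4119938.00 mm³.
X̄ = 3318928.00/35996.00 = 92.20 mm; Ȳ = 4119938.00/35996.00 = 114.46 mm.

X̄ = 92.20 mm, Ȳ = 114.46 mm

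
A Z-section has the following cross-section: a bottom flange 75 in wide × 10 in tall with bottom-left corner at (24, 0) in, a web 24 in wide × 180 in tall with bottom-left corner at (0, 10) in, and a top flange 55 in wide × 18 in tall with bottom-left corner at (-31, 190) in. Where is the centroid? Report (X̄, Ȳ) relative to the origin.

bottom flange: A = 75 × 10 = 750.00, centroid at (61.50, 5.00).
web: A = 24 × 180 = 4320.00, centroid at (12.00, 100.00).
top flange: A = 55 × 18 = 990.00, centroid at (-3.50, 199.00).
ΣA = 6060.00 in², ΣAX̄ = 94500.00 in³, ΣAȲ = 632760.00 in³.
X̄ = 94500.00/6060.00 = 15.59 in; Ȳ = 632760.00/6060.00 = 104.42 in.

X̄ = 15.59 in, Ȳ = 104.42 in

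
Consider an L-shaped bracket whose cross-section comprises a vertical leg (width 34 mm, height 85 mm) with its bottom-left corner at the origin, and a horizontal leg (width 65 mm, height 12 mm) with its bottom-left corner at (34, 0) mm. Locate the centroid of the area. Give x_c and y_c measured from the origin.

vertical leg: A = 34 × 85 = 2890.00, centroid at (17.00, 42.50).
horizontal leg: A = 65 × 12 = 780.00, centroid at (66.50, 6.00).
ΣA = 3670.00 mm²
ΣAx_c = (2890.00)(17.00) + (780.00)(66.50) = 101000.00 mm³
ΣAy_c = (2890.00)(42.50) + (780.00)(6.00) = 127505.00 mm³
x_c = 101000.00 / 3670.00 = 27.52 mm
y_c = 127505.00 / 3670.00 = 34.74 mm

x_c = 27.52 mm, y_c = 34.74 mm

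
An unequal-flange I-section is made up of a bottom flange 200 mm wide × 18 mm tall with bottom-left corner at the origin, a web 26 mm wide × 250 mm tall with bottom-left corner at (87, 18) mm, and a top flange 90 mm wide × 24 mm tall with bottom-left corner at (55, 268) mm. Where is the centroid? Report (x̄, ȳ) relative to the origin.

x̄ = 100.00 mm, ȳ = 127.79 mm

Part | A | x̄ᵢ | ȳᵢ | A·x̄ᵢ | A·ȳᵢ
bottom flange | 3600.00 | 100.00 | 9.00 | 360000.00 | 32400.00
web | 6500.00 | 100.00 | 143.00 | 650000.00 | 929500.00
top flange | 2160.00 | 100.00 | 280.00 | 216000.00 | 604800.00
Σ | 12260.00 |  |  | 1226000.00 | 1566700.00
x̄ = 1226000.00 / 12260.00 = 100.00 mm
ȳ = 1566700.00 / 12260.00 = 127.79 mm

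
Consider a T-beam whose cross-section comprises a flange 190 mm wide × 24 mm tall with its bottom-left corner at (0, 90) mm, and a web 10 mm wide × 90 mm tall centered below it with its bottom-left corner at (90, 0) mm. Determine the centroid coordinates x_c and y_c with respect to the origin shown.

x_c = 95.00 mm, y_c = 92.60 mm

web: A = 10 × 90 = 900.00, centroid at (95.00, 45.00).
flange: A = 190 × 24 = 4560.00, centroid at (95.00, 102.00).
ΣA = 5460.00 mm²
ΣAx_c = (900.00)(95.00) + (4560.00)(95.00) = 518700.00 mm³
ΣAy_c = (900.00)(45.00) + (4560.00)(102.00) = 505620.00 mm³
x_c = 518700.00 / 5460.00 = 95.00 mm
y_c = 505620.00 / 5460.00 = 92.60 mm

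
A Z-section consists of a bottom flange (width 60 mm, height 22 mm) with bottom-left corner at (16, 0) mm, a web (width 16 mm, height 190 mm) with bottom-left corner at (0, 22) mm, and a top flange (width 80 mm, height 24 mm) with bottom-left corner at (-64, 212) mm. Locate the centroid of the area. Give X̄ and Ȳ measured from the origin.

X̄ = 6.20 mm, Ȳ = 127.43 mm

bottom flange: A = 60 × 22 = 1320.00, centroid at (46.00, 11.00).
web: A = 16 × 190 = 3040.00, centroid at (8.00, 117.00).
top flange: A = 80 × 24 = 1920.00, centroid at (-24.00, 224.00).
ΣA = 6280.00 mm²
ΣAX̄ = (1320.00)(46.00) + (3040.00)(8.00) + (1920.00)(-24.00) = 38960.00 mm³
ΣAȲ = (1320.00)(11.00) + (3040.00)(117.00) + (1920.00)(224.00) = 800280.00 mm³
X̄ = 38960.00 / 6280.00 = 6.20 mm
Ȳ = 800280.00 / 6280.00 = 127.43 mm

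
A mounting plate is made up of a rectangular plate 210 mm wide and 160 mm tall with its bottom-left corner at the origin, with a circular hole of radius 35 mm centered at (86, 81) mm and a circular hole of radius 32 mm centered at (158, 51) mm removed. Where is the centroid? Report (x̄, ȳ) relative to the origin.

Part | A | x̄ᵢ | ȳᵢ | A·x̄ᵢ | A·ȳᵢ
plate | 33600.00 | 105.00 | 80.00 | 3528000.00 | 2688000.00
hole 1 | -3848.45 | 86.00 | 81.00 | -330966.79 | -311724.53
hole 2 | -3216.99 | 158.00 | 51.00 | -508284.56 | -164066.53
Σ | 26534.56 |  |  | 2688748.66 | 2212208.93
x̄ = 2688748.66 / 26534.56 = 101.33 mm
ȳ = 2212208.93 / 26534.56 = 83.37 mm

x̄ = 101.33 mm, ȳ = 83.37 mm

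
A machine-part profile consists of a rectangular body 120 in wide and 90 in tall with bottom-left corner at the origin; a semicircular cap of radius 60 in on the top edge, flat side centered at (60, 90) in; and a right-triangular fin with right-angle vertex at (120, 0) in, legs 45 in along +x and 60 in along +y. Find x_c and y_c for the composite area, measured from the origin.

x_c = 65.69 in, y_c = 65.48 in

rectangular body: A = 120 × 90 = 10800.00, centroid at (60.00, 45.00).
semicircular top: A = ½π·60² = 5654.87, centroid at (60.00, 115.46).
triangular fin: A = ½·45·60 = 1350.00, centroid at (135.00, 20.00).
ΣA = 17804.87 in², ΣAx_c = 1169542.01 in³, ΣAy_c = 1165938.01 in³.
x_c = 1169542.01/17804.87 = 65.69 in; y_c = 1165938.01/17804.87 = 65.48 in.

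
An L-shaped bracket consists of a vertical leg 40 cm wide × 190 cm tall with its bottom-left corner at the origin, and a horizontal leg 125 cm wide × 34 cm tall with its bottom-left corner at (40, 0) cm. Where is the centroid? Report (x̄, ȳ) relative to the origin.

vertical leg: A = 40 × 190 = 7600.00, centroid at (20.00, 95.00).
horizontal leg: A = 125 × 34 = 4250.00, centroid at (102.50, 17.00).
ΣA = 11850.00 cm², ΣAx̄ = 587625.00 cm³, ΣAȳ = 794250.00 cm³.
x̄ = 587625.00/11850.00 = 49.59 cm; ȳ = 794250.00/11850.00 = 67.03 cm.

x̄ = 49.59 cm, ȳ = 67.03 cm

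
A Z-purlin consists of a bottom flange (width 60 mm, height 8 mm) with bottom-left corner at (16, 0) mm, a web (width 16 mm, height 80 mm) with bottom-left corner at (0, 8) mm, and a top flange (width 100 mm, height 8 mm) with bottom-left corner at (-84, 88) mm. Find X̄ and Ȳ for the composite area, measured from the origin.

X̄ = 2.00 mm, Ȳ = 53.50 mm

Part | A | x̄ᵢ | ȳᵢ | A·x̄ᵢ | A·ȳᵢ
bottom flange | 480.00 | 46.00 | 4.00 | 22080.00 | 1920.00
web | 1280.00 | 8.00 | 48.00 | 10240.00 | 61440.00
top flange | 800.00 | -34.00 | 92.00 | -27200.00 | 73600.00
Σ | 2560.00 |  |  | 5120.00 | 136960.00
X̄ = 5120.00 / 2560.00 = 2.00 mm
Ȳ = 136960.00 / 2560.00 = 53.50 mm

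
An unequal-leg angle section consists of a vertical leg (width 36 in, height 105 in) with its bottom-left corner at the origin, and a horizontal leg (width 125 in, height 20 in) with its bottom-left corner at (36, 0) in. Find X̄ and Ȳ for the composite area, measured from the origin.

Part | A | x̄ᵢ | ȳᵢ | A·x̄ᵢ | A·ȳᵢ
vertical leg | 3780.00 | 18.00 | 52.50 | 68040.00 | 198450.00
horizontal leg | 2500.00 | 98.50 | 10.00 | 246250.00 | 25000.00
Σ | 6280.00 |  |  | 314290.00 | 223450.00
X̄ = 314290.00 / 6280.00 = 50.05 in
Ȳ = 223450.00 / 6280.00 = 35.58 in

X̄ = 50.05 in, Ȳ = 35.58 in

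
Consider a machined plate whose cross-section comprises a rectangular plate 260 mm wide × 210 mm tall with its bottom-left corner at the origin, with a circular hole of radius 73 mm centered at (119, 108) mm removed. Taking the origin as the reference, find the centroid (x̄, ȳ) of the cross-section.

x̄ = 134.86 mm, ȳ = 103.67 mm

plate: A = 260 × 210 = 54600.00, centroid at (130.00, 105.00).
hole: A = −π·73² = -16741.55, centroid at (119.00, 108.00).
ΣA = 37858.45 mm², ΣAx̄ = 5105755.88 mm³, ΣAȳ = 3924912.90 mm³.
x̄ = 5105755.88/37858.45 = 134.86 mm; ȳ = 3924912.90/37858.45 = 103.67 mm.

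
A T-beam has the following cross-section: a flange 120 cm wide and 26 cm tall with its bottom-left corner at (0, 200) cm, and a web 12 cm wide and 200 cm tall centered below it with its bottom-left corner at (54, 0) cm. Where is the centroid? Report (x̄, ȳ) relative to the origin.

x̄ = 60.00 cm, ȳ = 163.87 cm

web: A = 12 × 200 = 2400.00, centroid at (60.00, 100.00).
flange: A = 120 × 26 = 3120.00, centroid at (60.00, 213.00).
ΣA = 5520.00 cm²
ΣAx̄ = (2400.00)(60.00) + (3120.00)(60.00) = 331200.00 cm³
ΣAȳ = (2400.00)(100.00) + (3120.00)(213.00) = 904560.00 cm³
x̄ = 331200.00 / 5520.00 = 60.00 cm
ȳ = 904560.00 / 5520.00 = 163.87 cm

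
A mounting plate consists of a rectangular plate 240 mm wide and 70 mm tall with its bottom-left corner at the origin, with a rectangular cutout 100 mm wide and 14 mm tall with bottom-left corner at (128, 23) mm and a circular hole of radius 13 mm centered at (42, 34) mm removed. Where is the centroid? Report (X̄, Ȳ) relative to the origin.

X̄ = 117.32 mm, Ȳ = 35.51 mm

Part | A | x̄ᵢ | ȳᵢ | A·x̄ᵢ | A·ȳᵢ
plate | 16800.00 | 120.00 | 35.00 | 2016000.00 | 588000.00
hole 1 | -1400.00 | 178.00 | 30.00 | -249200.00 | -42000.00
hole 2 | -530.93 | 42.00 | 34.00 | -22299.02 | -18051.59
Σ | 14869.07 |  |  | 1744500.98 | 527948.41
X̄ = 1744500.98 / 14869.07 = 117.32 mm
Ȳ = 527948.41 / 14869.07 = 35.51 mm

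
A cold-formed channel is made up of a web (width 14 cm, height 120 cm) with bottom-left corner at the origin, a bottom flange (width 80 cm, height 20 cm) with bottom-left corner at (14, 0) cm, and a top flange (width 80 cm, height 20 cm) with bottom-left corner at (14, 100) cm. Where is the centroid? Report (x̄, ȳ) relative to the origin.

web: A = 14 × 120 = 1680.00, centroid at (7.00, 60.00).
bottom flange: A = 80 × 20 = 1600.00, centroid at (54.00, 10.00).
top flange: A = 80 × 20 = 1600.00, centroid at (54.00, 110.00).
ΣA = 4880.00 cm²
ΣAx̄ = (1680.00)(7.00) + (1600.00)(54.00) + (1600.00)(54.00) = 184560.00 cm³
ΣAȳ = (1680.00)(60.00) + (1600.00)(10.00) + (1600.00)(110.00) = 292800.00 cm³
x̄ = 184560.00 / 4880.00 = 37.82 cm
ȳ = 292800.00 / 4880.00 = 60.00 cm

x̄ = 37.82 cm, ȳ = 60.00 cm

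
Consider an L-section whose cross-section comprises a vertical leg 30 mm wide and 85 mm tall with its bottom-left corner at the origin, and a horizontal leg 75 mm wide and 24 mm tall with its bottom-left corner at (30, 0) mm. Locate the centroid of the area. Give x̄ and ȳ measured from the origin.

Part | A | x̄ᵢ | ȳᵢ | A·x̄ᵢ | A·ȳᵢ
vertical leg | 2550.00 | 15.00 | 42.50 | 38250.00 | 108375.00
horizontal leg | 1800.00 | 67.50 | 12.00 | 121500.00 | 21600.00
Σ | 4350.00 |  |  | 159750.00 | 129975.00
x̄ = 159750.00 / 4350.00 = 36.72 mm
ȳ = 129975.00 / 4350.00 = 29.88 mm

x̄ = 36.72 mm, ȳ = 29.88 mm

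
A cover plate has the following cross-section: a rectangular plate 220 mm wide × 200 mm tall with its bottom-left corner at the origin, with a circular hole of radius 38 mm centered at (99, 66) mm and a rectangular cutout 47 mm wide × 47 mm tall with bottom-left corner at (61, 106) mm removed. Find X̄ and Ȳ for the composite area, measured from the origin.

X̄ = 112.85 mm, Ȳ = 102.39 mm

plate: A = 220 × 200 = 44000.00, centroid at (110.00, 100.00).
hole 1: A = −π·38² = -4536.46, centroid at (99.00, 66.00).
hole 2: A = −(47 × 47) = -2209.00, centroid at (84.50, 129.50).
ΣA = 37254.54 mm², ΣAX̄ = 4204229.98 mm³, ΣAȲ = 3814528.15 mm³.
X̄ = 4204229.98/37254.54 = 112.85 mm; Ȳ = 3814528.15/37254.54 = 102.39 mm.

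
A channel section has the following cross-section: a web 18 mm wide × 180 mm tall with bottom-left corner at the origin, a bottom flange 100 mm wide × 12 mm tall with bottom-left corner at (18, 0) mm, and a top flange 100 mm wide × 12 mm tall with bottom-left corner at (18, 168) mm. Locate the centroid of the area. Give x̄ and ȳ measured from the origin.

web: A = 18 × 180 = 3240.00, centroid at (9.00, 90.00).
bottom flange: A = 100 × 12 = 1200.00, centroid at (68.00, 6.00).
top flange: A = 100 × 12 = 1200.00, centroid at (68.00, 174.00).
ΣA = 5640.00 mm²
ΣAx̄ = (3240.00)(9.00) + (1200.00)(68.00) + (1200.00)(68.00) = 192360.00 mm³
ΣAȳ = (3240.00)(90.00) + (1200.00)(6.00) + (1200.00)(174.00) = 507600.00 mm³
x̄ = 192360.00 / 5640.00 = 34.11 mm
ȳ = 507600.00 / 5640.00 = 90.00 mm

x̄ = 34.11 mm, ȳ = 90.00 mm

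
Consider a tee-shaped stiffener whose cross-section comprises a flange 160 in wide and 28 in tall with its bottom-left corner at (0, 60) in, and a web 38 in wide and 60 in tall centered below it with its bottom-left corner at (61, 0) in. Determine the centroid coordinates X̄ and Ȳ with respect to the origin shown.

web: A = 38 × 60 = 2280.00, centroid at (80.00, 30.00).
flange: A = 160 × 28 = 4480.00, centroid at (80.00, 74.00).
ΣA = 6760.00 in², ΣAX̄ = 540800.00 in³, ΣAȲ = 399920.00 in³.
X̄ = 540800.00/6760.00 = 80.00 in; Ȳ = 399920.00/6760.00 = 59.16 in.

X̄ = 80.00 in, Ȳ = 59.16 in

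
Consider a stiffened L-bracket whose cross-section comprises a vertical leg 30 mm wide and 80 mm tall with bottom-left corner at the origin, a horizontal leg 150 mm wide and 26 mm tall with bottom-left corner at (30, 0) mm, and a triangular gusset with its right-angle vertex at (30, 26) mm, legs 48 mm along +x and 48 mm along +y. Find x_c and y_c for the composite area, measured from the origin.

x_c = 66.89 mm, y_c = 26.18 mm

vertical leg: A = 30 × 80 = 2400.00, centroid at (15.00, 40.00).
horizontal leg: A = 150 × 26 = 3900.00, centroid at (105.00, 13.00).
gusset: A = ½·48·48 = 1152.00, centroid at (46.00, 42.00).
ΣA = 7452.00 mm², ΣAx_c = 498492.00 mm³, ΣAy_c = 195084.00 mm³.
x_c = 498492.00/7452.00 = 66.89 mm; y_c = 195084.00/7452.00 = 26.18 mm.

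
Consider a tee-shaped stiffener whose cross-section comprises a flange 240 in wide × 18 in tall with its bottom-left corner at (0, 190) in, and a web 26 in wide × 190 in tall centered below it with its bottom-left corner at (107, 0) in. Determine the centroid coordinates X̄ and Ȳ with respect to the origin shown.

web: A = 26 × 190 = 4940.00, centroid at (120.00, 95.00).
flange: A = 240 × 18 = 4320.00, centroid at (120.00, 199.00).
ΣA = 9260.00 in², ΣAX̄ = 1111200.00 in³, ΣAȲ = 1328980.00 in³.
X̄ = 1111200.00/9260.00 = 120.00 in; Ȳ = 1328980.00/9260.00 = 143.52 in.

X̄ = 120.00 in, Ȳ = 143.52 in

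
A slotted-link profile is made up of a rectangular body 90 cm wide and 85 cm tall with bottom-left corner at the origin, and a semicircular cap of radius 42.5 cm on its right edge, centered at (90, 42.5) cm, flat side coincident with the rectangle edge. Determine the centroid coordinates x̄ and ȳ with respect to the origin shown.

x̄ = 62.05 cm, ȳ = 42.50 cm

Part | A | x̄ᵢ | ȳᵢ | A·x̄ᵢ | A·ȳᵢ
rectangular body | 7650.00 | 45.00 | 42.50 | 344250.00 | 325125.00
semicircular end | 2837.25 | 108.04 | 42.50 | 306529.66 | 120583.16
Σ | 10487.25 |  |  | 650779.66 | 445708.16
x̄ = 650779.66 / 10487.25 = 62.05 cm
ȳ = 445708.16 / 10487.25 = 42.50 cm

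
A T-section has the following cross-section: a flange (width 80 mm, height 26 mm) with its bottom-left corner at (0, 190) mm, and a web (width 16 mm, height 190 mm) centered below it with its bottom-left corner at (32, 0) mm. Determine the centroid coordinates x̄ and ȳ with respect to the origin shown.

web: A = 16 × 190 = 3040.00, centroid at (40.00, 95.00).
flange: A = 80 × 26 = 2080.00, centroid at (40.00, 203.00).
ΣA = 5120.00 mm², ΣAx̄ = 204800.00 mm³, ΣAȳ = 711040.00 mm³.
x̄ = 204800.00/5120.00 = 40.00 mm; ȳ = 711040.00/5120.00 = 138.88 mm.

x̄ = 40.00 mm, ȳ = 138.88 mm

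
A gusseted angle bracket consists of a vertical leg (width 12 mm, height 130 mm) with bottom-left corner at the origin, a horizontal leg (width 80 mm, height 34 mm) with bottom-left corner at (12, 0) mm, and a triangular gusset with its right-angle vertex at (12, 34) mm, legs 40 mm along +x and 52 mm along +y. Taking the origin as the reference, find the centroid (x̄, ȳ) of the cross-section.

x̄ = 33.30 mm, ȳ = 37.79 mm

vertical leg: A = 12 × 130 = 1560.00, centroid at (6.00, 65.00).
horizontal leg: A = 80 × 34 = 2720.00, centroid at (52.00, 17.00).
gusset: A = ½·40·52 = 1040.00, centroid at (25.33, 51.33).
ΣA = 5320.00 mm², ΣAx̄ = 177146.67 mm³, ΣAȳ = 201026.67 mm³.
x̄ = 177146.67/5320.00 = 33.30 mm; ȳ = 201026.67/5320.00 = 37.79 mm.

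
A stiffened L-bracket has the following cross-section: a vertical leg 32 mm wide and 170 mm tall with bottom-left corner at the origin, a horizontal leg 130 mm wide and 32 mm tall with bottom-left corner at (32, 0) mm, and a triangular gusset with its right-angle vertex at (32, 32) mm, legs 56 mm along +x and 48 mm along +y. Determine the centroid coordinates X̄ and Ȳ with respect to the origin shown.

X̄ = 51.05 mm, Ȳ = 54.23 mm

vertical leg: A = 32 × 170 = 5440.00, centroid at (16.00, 85.00).
horizontal leg: A = 130 × 32 = 4160.00, centroid at (97.00, 16.00).
gusset: A = ½·56·48 = 1344.00, centroid at (50.67, 48.00).
ΣA = 10944.00 mm², ΣAX̄ = 558656.00 mm³, ΣAȲ = 593472.00 mm³.
X̄ = 558656.00/10944.00 = 51.05 mm; Ȳ = 593472.00/10944.00 = 54.23 mm.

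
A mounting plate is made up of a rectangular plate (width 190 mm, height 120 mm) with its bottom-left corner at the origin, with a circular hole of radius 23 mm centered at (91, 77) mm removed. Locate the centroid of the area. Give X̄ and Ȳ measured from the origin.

plate: A = 190 × 120 = 22800.00, centroid at (95.00, 60.00).
hole: A = −π·23² = -1661.90, centroid at (91.00, 77.00).
ΣA = 21138.10 mm², ΣAX̄ = 2014766.87 mm³, ΣAȲ = 1240033.51 mm³.
X̄ = 2014766.87/21138.10 = 95.31 mm; Ȳ = 1240033.51/21138.10 = 58.66 mm.

X̄ = 95.31 mm, Ȳ = 58.66 mm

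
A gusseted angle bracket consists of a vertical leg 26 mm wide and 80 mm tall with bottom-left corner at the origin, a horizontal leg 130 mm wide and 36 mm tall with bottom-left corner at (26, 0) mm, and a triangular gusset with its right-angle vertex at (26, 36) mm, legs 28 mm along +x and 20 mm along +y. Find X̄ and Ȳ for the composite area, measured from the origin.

X̄ = 65.74 mm, Ȳ = 25.48 mm

vertical leg: A = 26 × 80 = 2080.00, centroid at (13.00, 40.00).
horizontal leg: A = 130 × 36 = 4680.00, centroid at (91.00, 18.00).
gusset: A = ½·28·20 = 280.00, centroid at (35.33, 42.67).
ΣA = 7040.00 mm²
ΣAX̄ = (2080.00)(13.00) + (4680.00)(91.00) + (280.00)(35.33) = 462813.33 mm³
ΣAȲ = (2080.00)(40.00) + (4680.00)(18.00) + (280.00)(42.67) = 179386.67 mm³
X̄ = 462813.33 / 7040.00 = 65.74 mm
Ȳ = 179386.67 / 7040.00 = 25.48 mm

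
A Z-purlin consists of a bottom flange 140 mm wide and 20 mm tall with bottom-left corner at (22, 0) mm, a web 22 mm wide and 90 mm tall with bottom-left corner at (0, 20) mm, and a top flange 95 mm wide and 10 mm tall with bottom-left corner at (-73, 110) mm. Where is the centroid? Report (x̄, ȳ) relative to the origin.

Part | A | x̄ᵢ | ȳᵢ | A·x̄ᵢ | A·ȳᵢ
bottom flange | 2800.00 | 92.00 | 10.00 | 257600.00 | 28000.00
web | 1980.00 | 11.00 | 65.00 | 21780.00 | 128700.00
top flange | 950.00 | -25.50 | 115.00 | -24225.00 | 109250.00
Σ | 5730.00 |  |  | 255155.00 | 265950.00
x̄ = 255155.00 / 5730.00 = 44.53 mm
ȳ = 265950.00 / 5730.00 = 46.41 mm

x̄ = 44.53 mm, ȳ = 46.41 mm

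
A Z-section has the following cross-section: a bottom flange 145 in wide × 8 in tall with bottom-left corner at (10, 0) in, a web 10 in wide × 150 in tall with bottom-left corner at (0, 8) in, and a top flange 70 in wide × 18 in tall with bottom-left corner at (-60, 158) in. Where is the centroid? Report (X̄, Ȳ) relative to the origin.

bottom flange: A = 145 × 8 = 1160.00, centroid at (82.50, 4.00).
web: A = 10 × 150 = 1500.00, centroid at (5.00, 83.00).
top flange: A = 70 × 18 = 1260.00, centroid at (-25.00, 167.00).
ΣA = 3920.00 in², ΣAX̄ = 71700.00 in³, ΣAȲ = 339560.00 in³.
X̄ = 71700.00/3920.00 = 18.29 in; Ȳ = 339560.00/3920.00 = 86.62 in.

X̄ = 18.29 in, Ȳ = 86.62 in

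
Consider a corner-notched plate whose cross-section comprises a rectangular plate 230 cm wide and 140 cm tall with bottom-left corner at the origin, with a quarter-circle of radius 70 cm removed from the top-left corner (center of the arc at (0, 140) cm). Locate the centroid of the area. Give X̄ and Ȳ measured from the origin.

X̄ = 126.58 cm, Ȳ = 64.53 cm

plate: A = 230 × 140 = 32200.00, centroid at (115.00, 70.00).
removed quarter-circle: A = −¼π·70² = -3848.45, centroid at (29.71, 110.29).
ΣA = 28351.55 cm²
ΣAX̄ = (32200.00)(115.00) + (-3848.45)(29.71) = 3588666.67 cm³
ΣAȲ = (32200.00)(70.00) + (-3848.45)(110.29) = 1829550.19 cm³
X̄ = 3588666.67 / 28351.55 = 126.58 cm
Ȳ = 1829550.19 / 28351.55 = 64.53 cm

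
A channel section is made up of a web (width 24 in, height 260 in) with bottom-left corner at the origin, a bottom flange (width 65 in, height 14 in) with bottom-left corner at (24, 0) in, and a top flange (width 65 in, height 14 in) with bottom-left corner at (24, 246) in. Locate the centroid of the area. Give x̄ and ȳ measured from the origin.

Part | A | x̄ᵢ | ȳᵢ | A·x̄ᵢ | A·ȳᵢ
web | 6240.00 | 12.00 | 130.00 | 74880.00 | 811200.00
bottom flange | 910.00 | 56.50 | 7.00 | 51415.00 | 6370.00
top flange | 910.00 | 56.50 | 253.00 | 51415.00 | 230230.00
Σ | 8060.00 |  |  | 177710.00 | 1047800.00
x̄ = 177710.00 / 8060.00 = 22.05 in
ȳ = 1047800.00 / 8060.00 = 130.00 in

x̄ = 22.05 in, ȳ = 130.00 in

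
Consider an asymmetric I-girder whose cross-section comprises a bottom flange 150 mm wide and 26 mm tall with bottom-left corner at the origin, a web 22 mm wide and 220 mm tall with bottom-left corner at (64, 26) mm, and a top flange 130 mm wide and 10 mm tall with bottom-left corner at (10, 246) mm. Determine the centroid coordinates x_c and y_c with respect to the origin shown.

Part | A | x̄ᵢ | ȳᵢ | A·x̄ᵢ | A·ȳᵢ
bottom flange | 3900.00 | 75.00 | 13.00 | 292500.00 | 50700.00
web | 4840.00 | 75.00 | 136.00 | 363000.00 | 658240.00
top flange | 1300.00 | 75.00 | 251.00 | 97500.00 | 326300.00
Σ | 10040.00 |  |  | 753000.00 | 1035240.00
x_c = 753000.00 / 10040.00 = 75.00 mm
y_c = 1035240.00 / 10040.00 = 103.11 mm

x_c = 75.00 mm, y_c = 103.11 mm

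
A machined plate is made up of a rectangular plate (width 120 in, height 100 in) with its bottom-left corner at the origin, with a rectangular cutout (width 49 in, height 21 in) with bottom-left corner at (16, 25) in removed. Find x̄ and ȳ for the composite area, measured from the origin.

plate: A = 120 × 100 = 12000.00, centroid at (60.00, 50.00).
hole: A = −(49 × 21) = -1029.00, centroid at (40.50, 35.50).
ΣA = 10971.00 in²
ΣAx̄ = (12000.00)(60.00) + (-1029.00)(40.50) = 678325.50 in³
ΣAȳ = (12000.00)(50.00) + (-1029.00)(35.50) = 563470.50 in³
x̄ = 678325.50 / 10971.00 = 61.83 in
ȳ = 563470.50 / 10971.00 = 51.36 in

x̄ = 61.83 in, ȳ = 51.36 in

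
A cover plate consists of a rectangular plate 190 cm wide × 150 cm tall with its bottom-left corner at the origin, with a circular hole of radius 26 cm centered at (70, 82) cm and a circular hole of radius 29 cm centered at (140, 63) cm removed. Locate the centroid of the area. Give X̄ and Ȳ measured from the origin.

plate: A = 190 × 150 = 28500.00, centroid at (95.00, 75.00).
hole 1: A = −π·26² = -2123.72, centroid at (70.00, 82.00).
hole 2: A = −π·29² = -2642.08, centroid at (140.00, 63.00).
ΣA = 23734.20 cm², ΣAX̄ = 2188948.72 cm³, ΣAȲ = 1796904.23 cm³.
X̄ = 2188948.72/23734.20 = 92.23 cm; Ȳ = 1796904.23/23734.20 = 75.71 cm.

X̄ = 92.23 cm, Ȳ = 75.71 cm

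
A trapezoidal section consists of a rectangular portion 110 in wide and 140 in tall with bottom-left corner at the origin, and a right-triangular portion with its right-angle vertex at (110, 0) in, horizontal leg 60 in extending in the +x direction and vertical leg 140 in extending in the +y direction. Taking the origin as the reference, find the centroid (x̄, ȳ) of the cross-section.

x̄ = 71.07 in, ȳ = 65.00 in

rectangular portion: A = 110 × 140 = 15400.00, centroid at (55.00, 70.00).
triangular portion: A = ½·60·140 = 4200.00, centroid at (130.00, 46.67).
ΣA = 19600.00 in²
ΣAx̄ = (15400.00)(55.00) + (4200.00)(130.00) = 1393000.00 in³
ΣAȳ = (15400.00)(70.00) + (4200.00)(46.67) = 1274000.00 in³
x̄ = 1393000.00 / 19600.00 = 71.07 in
ȳ = 1274000.00 / 19600.00 = 65.00 in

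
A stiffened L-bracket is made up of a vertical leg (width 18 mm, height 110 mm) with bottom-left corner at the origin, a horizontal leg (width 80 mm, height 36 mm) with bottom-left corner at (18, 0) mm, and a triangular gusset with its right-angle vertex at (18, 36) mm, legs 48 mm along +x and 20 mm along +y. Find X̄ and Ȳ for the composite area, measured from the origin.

vertical leg: A = 18 × 110 = 1980.00, centroid at (9.00, 55.00).
horizontal leg: A = 80 × 36 = 2880.00, centroid at (58.00, 18.00).
gusset: A = ½·48·20 = 480.00, centroid at (34.00, 42.67).
ΣA = 5340.00 mm², ΣAX̄ = 201180.00 mm³, ΣAȲ = 181220.00 mm³.
X̄ = 201180.00/5340.00 = 37.67 mm; Ȳ = 181220.00/5340.00 = 33.94 mm.

X̄ = 37.67 mm, Ȳ = 33.94 mm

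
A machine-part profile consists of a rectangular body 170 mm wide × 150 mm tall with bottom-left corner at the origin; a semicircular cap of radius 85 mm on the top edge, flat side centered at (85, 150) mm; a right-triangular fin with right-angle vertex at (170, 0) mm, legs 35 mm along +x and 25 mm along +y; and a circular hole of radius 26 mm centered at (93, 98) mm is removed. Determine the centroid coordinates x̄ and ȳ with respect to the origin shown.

x̄ = 85.72 mm, ȳ = 108.63 mm

Part | A | x̄ᵢ | ȳᵢ | A·x̄ᵢ | A·ȳᵢ
rectangular body | 25500.00 | 85.00 | 75.00 | 2167500.00 | 1912500.00
semicircular top | 11349.00 | 85.00 | 186.08 | 964665.29 | 2111767.19
triangular fin | 437.50 | 181.67 | 8.33 | 79479.17 | 3645.83
hole | -2123.72 | 93.00 | 98.00 | -197505.65 | -208124.23
Σ | 35162.79 |  |  | 3014138.81 | 3819788.79
x̄ = 3014138.81 / 35162.79 = 85.72 mm
ȳ = 3819788.79 / 35162.79 = 108.63 mm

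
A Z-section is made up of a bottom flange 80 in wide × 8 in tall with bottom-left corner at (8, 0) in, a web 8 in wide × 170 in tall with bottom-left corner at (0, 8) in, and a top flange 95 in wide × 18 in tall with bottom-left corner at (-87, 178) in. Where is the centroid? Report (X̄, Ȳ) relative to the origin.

bottom flange: A = 80 × 8 = 640.00, centroid at (48.00, 4.00).
web: A = 8 × 170 = 1360.00, centroid at (4.00, 93.00).
top flange: A = 95 × 18 = 1710.00, centroid at (-39.50, 187.00).
ΣA = 3710.00 in², ΣAX̄ = -31385.00 in³, ΣAȲ = 448810.00 in³.
X̄ = -31385.00/3710.00 = -8.46 in; Ȳ = 448810.00/3710.00 = 120.97 in.

X̄ = -8.46 in, Ȳ = 120.97 in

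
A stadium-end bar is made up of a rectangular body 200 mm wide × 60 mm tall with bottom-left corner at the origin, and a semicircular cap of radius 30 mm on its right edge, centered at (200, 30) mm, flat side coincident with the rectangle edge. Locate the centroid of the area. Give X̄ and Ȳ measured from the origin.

X̄ = 111.88 mm, Ȳ = 30.00 mm

rectangular body: A = 200 × 60 = 12000.00, centroid at (100.00, 30.00).
semicircular end: A = ½π·30² = 1413.72, centroid at (212.73, 30.00).
ΣA = 13413.72 mm², ΣAX̄ = 1500743.34 mm³, ΣAȲ = 402411.50 mm³.
X̄ = 1500743.34/13413.72 = 111.88 mm; Ȳ = 402411.50/13413.72 = 30.00 mm.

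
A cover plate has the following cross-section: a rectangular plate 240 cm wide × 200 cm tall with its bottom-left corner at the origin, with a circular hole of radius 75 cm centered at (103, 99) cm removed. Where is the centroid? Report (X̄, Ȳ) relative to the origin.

X̄ = 129.91 cm, Ȳ = 100.58 cm

Part | A | x̄ᵢ | ȳᵢ | A·x̄ᵢ | A·ȳᵢ
plate | 48000.00 | 120.00 | 100.00 | 5760000.00 | 4800000.00
hole | -17671.46 | 103.00 | 99.00 | -1820160.24 | -1749474.41
Σ | 30328.54 |  |  | 3939839.76 | 3050525.59
X̄ = 3939839.76 / 30328.54 = 129.91 cm
Ȳ = 3050525.59 / 30328.54 = 100.58 cm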